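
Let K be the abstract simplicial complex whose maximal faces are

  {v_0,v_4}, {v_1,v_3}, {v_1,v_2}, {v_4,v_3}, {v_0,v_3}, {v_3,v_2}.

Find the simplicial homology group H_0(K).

K has 5 vertices, 6 edges.
rank ∂_0 = 0, rank ∂_1 = 4 ⇒ b_0 = 5 − 0 − 4 = 1; all invariant factors of ∂_1 are 1 so no torsion. So H_0 = Z.

H_0 = Z.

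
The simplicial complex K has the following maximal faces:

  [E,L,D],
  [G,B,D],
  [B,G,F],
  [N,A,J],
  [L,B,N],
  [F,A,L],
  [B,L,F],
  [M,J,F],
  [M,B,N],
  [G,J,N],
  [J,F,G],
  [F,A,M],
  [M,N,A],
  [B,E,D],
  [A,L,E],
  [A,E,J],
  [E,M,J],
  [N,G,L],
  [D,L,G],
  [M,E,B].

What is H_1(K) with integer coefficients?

We work with the vertex ordering A < B < D < E < F < G < J < L < M < N. The simplices of K, each written with vertices in increasing order, are:

  0-simplices (10): A, B, D, E, F, G, J, L, M, N
  1-simplices (30): AE, AF, AJ, AL, AM, AN, BD, BE, BF, BG, BL, BM, BN, DE, DG, DL, EJ, EL, EM, FG, FJ, FL, FM, GJ, GL, GN, JM, JN, LN, MN
  2-simplices (20): AEJ, AEL, AFL, AFM, AJN, AMN, BDE, BDG, BEM, BFG, BFL, BLN, BMN, DEL, DGL, EJM, FGJ, FJM, GJN, GLN

so the chain groups are C_0 ≅ Z^10, C_1 ≅ Z^30, C_2 ≅ Z^20.

Boundary ∂_1: C_1 → C_0 is given by ∂[p,q] = [q] − [p]. For instance
  ∂AN = N − A.
This gives a 10×30 integer matrix of rank 9; reducing to Smith normal form yields diagonal entries (1,1,1,1,1,1,1,1,1).

The boundary map ∂_2: C_2 → C_1 sends each 2-simplex [p,q,r] to [q,r] − [p,r] + [p,q]. For instance
  ∂AJN = JN − AN + AJ,
  ∂DEL = EL − DL + DE.
The resulting 30×20 matrix has rank 20, and its Smith normal form has invariant factors (1,1,1,1,1,1,1,1,1,1,1,1,1,1,1,1,1,1,1,2).

Computing H_k = (kernel of ∂_k) / (image of ∂_{k+1}):

  H_1: rank ker ∂_1 − rank ∂_2 = (30 − 9) − 20 = 1, and ∂_2 has invariant factor 2 > 1, so H_1 = Z ⊕ Z/2Z.

H_1 ≅ Z ⊕ Z/2Z.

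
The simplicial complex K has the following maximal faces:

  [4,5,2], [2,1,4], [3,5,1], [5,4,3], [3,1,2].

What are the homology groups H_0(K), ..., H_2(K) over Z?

H_0 = Z,  H_1 = Z,  H_2 = 0.

Order the vertices as 1 < 2 < 3 < 4 < 5. Listing each simplex with vertices in this order, K has dimension 2 with simplices:

  0-simplices (5): [1], [2], [3], [4], [5]
  1-simplices (10): [1,2], [1,3], [1,4], [1,5], [2,3], [2,4], [2,5], [3,4], [3,5], [4,5]
  2-simplices (5): [1,2,3], [1,2,4], [1,3,5], [2,4,5], [3,4,5]

giving chain groups C_0 ≅ Z^5, C_1 ≅ Z^10, C_2 ≅ Z^5.

Boundary ∂_1: C_1 → C_0 maps an edge to its endpoints' difference, ∂[p,q] = q − p. For instance
  ∂[1,5] = [5] − [1].
The resulting 5×10 matrix has rank 4, and its Smith normal form has invariant factors (1,1,1,1).

∂_2: C_2 → C_1 sends each 2-simplex [p,q,r] to [q,r] − [p,r] + [p,q]. For instance
  ∂[3,4,5] = [4,5] − [3,5] + [3,4],
  ∂[2,4,5] = [4,5] − [2,5] + [2,4].
The 10×5 boundary matrix has rank 5 and Smith normal form diag(1,1,1,1,1).

Computing H_k = (kernel of ∂_k) / (image of ∂_{k+1}):

  H_0: rank C_0 − rank ∂_1 = 5 − 4 = 1, and the invariant factors of ∂_1 are all 1, so H_0 = Z.
  H_1: rank ker ∂_1 − rank ∂_2 = (10 − 4) − 5 = 1, and the invariant factors of ∂_2 are all 1, so H_1 = Z.
  H_2: rank ker ∂_2 − rank ∂_3 = (5 − 5) − 0 = 0, and there is no ∂_3, so H_2 = 0.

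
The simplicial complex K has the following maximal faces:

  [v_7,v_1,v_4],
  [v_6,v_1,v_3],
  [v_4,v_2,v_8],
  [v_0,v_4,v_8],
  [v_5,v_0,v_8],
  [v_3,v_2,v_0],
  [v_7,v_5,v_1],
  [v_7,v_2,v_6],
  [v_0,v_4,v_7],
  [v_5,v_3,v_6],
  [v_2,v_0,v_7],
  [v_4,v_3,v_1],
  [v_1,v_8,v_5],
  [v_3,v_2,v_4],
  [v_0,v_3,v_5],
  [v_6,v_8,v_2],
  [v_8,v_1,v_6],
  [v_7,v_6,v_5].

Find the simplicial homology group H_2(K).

K has 9 vertices, 27 edges, 18 triangles.
rank ∂_2 = 18, rank ∂_3 = 0 ⇒ b_2 = 18 − 18 − 0 = 0. So H_2 = 0.

H_2 ≅ 0.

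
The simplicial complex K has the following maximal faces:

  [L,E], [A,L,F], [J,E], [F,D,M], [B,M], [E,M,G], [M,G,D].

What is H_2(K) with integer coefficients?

H_2 = 0.

K has 9 vertices, 13 edges, 4 triangles.
rank ∂_2 = 4, rank ∂_3 = 0 ⇒ b_2 = 4 − 4 − 0 = 0. So H_2 = 0.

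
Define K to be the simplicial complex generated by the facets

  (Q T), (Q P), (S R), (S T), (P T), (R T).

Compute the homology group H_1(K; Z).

H_1 = Z^2.

Fix the vertex order P < Q < R < S < T and write every simplex with vertices in increasing order. Then dim K = 1 and the simplices of K are:

  0-simplices (5): P, Q, R, S, T
  1-simplices (6): PQ, PT, QT, RS, RT, ST

so the chain groups are C_0 ≅ Z^5, C_1 ≅ Z^6.

Boundary ∂_1: C_1 → C_0 sends each edge [p,q] (with p < q) to q − p.
The resulting 5×6 matrix has rank 4, and its Smith normal form has invariant factors (1,1,1,1).

Computing H_k = (kernel of ∂_k) / (image of ∂_{k+1}):

  H_1: rank ker ∂_1 − rank ∂_2 = (6 − 4) − 0 = 2, and there is no ∂_2, so H_1 = Z^2.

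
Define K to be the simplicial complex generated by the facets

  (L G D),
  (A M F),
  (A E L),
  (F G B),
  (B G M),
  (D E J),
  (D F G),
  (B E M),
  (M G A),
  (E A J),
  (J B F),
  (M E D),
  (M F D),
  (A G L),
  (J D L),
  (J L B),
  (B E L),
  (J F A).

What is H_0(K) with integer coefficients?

H_0 ≅ Z.

Fix the vertex order A < B < D < E < F < G < J < L < M and write every simplex with vertices in increasing order. Then dim K = 2 and the simplices of K are:

  0-simplices (9): A, B, D, E, F, G, J, L, M
  1-simplices (27): AE, AF, AG, AJ, AL, AM, BE, BF, BG, BJ, BL, BM, DE, DF, DG, DJ, DL, DM, EJ, EL, EM, FG, FJ, FM, GL, GM, JL
  2-simplices (18): AEJ, AEL, AFJ, AFM, AGL, AGM, BEL, BEM, BFG, BFJ, BGM, BJL, DEJ, DEM, DFG, DFM, DGL, DJL

Hence C_0 ≅ Z^9, C_1 ≅ Z^27, C_2 ≅ Z^18.

The boundary map ∂_1: C_1 → C_0 sends each edge [p,q] (with p < q) to q − p. For instance
  ∂BF = F − B.
This gives a 9×27 integer matrix of rank 8; reducing to Smith normal form yields diagonal entries (1,1,1,1,1,1,1,1).

∂_2: C_2 → C_1 sends each 2-simplex [p,q,r] to [q,r] − [p,r] + [p,q]. For instance
  ∂AGL = GL − AL + AG,
  ∂DEM = EM − DM + DE.
The resulting 27×18 matrix has rank 18, and its Smith normal form has invariant factors (1,1,1,1,1,1,1,1,1,1,1,1,1,1,1,1,1,2).

Computing H_k = (kernel of ∂_k) / (image of ∂_{k+1}):

  H_0: rank C_0 − rank ∂_1 = 9 − 8 = 1, and the invariant factors of ∂_1 are all 1, so H_0 ≅ Z.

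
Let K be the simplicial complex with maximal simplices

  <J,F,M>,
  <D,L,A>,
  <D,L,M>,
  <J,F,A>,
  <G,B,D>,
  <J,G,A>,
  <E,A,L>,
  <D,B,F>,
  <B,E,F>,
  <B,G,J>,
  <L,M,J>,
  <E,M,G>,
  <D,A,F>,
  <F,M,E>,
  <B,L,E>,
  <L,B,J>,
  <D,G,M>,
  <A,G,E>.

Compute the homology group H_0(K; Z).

H_0 ≅ Z.

Fix the vertex order A < B < D < E < F < G < J < L < M and write every simplex with vertices in increasing order. Then dim K = 2 and the simplices of K are:

  0-simplices (9): A, B, D, E, F, G, J, L, M
  1-simplices (27): AD, AE, AF, AG, AJ, AL, BD, BE, BF, BG, BJ, BL, DF, DG, DL, DM, EF, EG, EL, EM, FJ, FM, GJ, GM, JL, JM, LM
  2-simplices (18): ADF, ADL, AEG, AEL, AFJ, AGJ, BDF, BDG, BEF, BEL, BGJ, BJL, DGM, DLM, EFM, EGM, FJM, JLM

giving chain groups C_0 ≅ Z^9, C_1 ≅ Z^27, C_2 ≅ Z^18.

∂_1: C_1 → C_0 sends each edge [p,q] (with p < q) to q − p. For instance
  ∂AF = F − A.
The resulting 9×27 matrix has rank 8, and its Smith normal form has invariant factors (1,1,1,1,1,1,1,1).

∂_2: C_2 → C_1 maps a triangle to the signed sum of its edges. For instance
  ∂ADF = DF − AF + AD,
  ∂AFJ = FJ − AJ + AF.
The 27×18 boundary matrix has rank 17 and Smith normal form diag(1,1,1,1,1,1,1,1,1,1,1,1,1,1,1,1,1).

Now H_k = ker ∂_k / im ∂_{k+1}, so:

  H_0: rank C_0 − rank ∂_1 = 9 − 8 = 1, and the invariant factors of ∂_1 are all 1, so H_0 ≅ Z.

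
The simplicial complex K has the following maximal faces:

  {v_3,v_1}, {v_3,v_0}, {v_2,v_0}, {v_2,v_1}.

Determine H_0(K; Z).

Order the vertices as v_0 < v_1 < v_2 < v_3. Listing each simplex with vertices in this order, K has dimension 1 with simplices:

  0-simplices (4): [v_0], [v_1], [v_2], [v_3]
  1-simplices (4): [v_0,v_2], [v_0,v_3], [v_1,v_2], [v_1,v_3]

giving chain groups C_0 ≅ Z^4, C_1 ≅ Z^4.

The boundary map ∂_1: C_1 → C_0 is given by ∂[p,q] = [q] − [p]. For instance
  ∂[v_0,v_3] = [v_3] − [v_0].
As a 4×4 matrix over Z this has rank 3, with invariant factors (1,1,1).

Now H_k = ker ∂_k / im ∂_{k+1}, so:

  H_0: rank C_0 − rank ∂_1 = 4 − 3 = 1, and the invariant factors of ∂_1 are all 1, so H_0 ≅ Z.

H_0 ≅ Z.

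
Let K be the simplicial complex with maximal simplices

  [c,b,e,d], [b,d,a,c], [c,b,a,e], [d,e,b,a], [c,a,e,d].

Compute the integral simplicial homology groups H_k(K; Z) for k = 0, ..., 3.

H_0 ≅ Z,  H_1 = 0,  H_2 = 0,  H_3 ≅ Z.

Fix the vertex order a < b < c < d < e and write every simplex with vertices in increasing order. Then dim K = 3 and the simplices of K are:

  0-simplices (5): a, b, c, d, e
  1-simplices (10): ab, ac, ad, ae, bc, bd, be, cd, ce, de
  2-simplices (10): abc, abd, abe, acd, ace, ade, bcd, bce, bde, cde
  3-simplices (5): abcd, abce, abde, acde, bcde

so the chain groups are C_0 ≅ Z^5, C_1 ≅ Z^10, C_2 ≅ Z^10, C_3 ≅ Z^5.

Boundary ∂_1: C_1 → C_0 maps an edge to its endpoints' difference, ∂[p,q] = q − p. For instance
  ∂de = e − d.
As a 5×10 matrix over Z this has rank 4, with invariant factors (1,1,1,1).

The boundary map ∂_2: C_2 → C_1 sends each 2-simplex [p,q,r] to [q,r] − [p,r] + [p,q]. For instance
  ∂abe = be − ae + ab,
  ∂bcd = cd − bd + bc.
The resulting 10×10 matrix has rank 6, and its Smith normal form has invariant factors (1,1,1,1,1,1).

Boundary ∂_3: C_3 → C_2 sends each 3-simplex σ to the alternating sum Σ_i (−1)^i (σ with its i-th vertex removed). For instance
  ∂acde = cde − ade + ace − acd,
  ∂abcd = bcd − acd + abd − abc.
The 10×5 boundary matrix has rank 4 and Smith normal form diag(1,1,1,1).

Computing H_k = (kernel of ∂_k) / (image of ∂_{k+1}):

  H_0: rank C_0 − rank ∂_1 = 5 − 4 = 1, and the invariant factors of ∂_1 are all 1, so H_0 ≅ Z.
  H_1: rank ker ∂_1 − rank ∂_2 = (10 − 4) − 6 = 0, and the invariant factors of ∂_2 are all 1, so H_1 ≅ 0.
  H_2: rank ker ∂_2 − rank ∂_3 = (10 − 6) − 4 = 0, and the invariant factors of ∂_3 are all 1, so H_2 ≅ 0.
  H_3: rank ker ∂_3 − rank ∂_4 = (5 − 4) − 0 = 1, and there is no ∂_4, so H_3 ≅ Z.

As a check, the Euler characteristic is 5 − 10 + 10 − 5 = 0, which agrees with 1 − 0 + 0 − 1 = 0.
(K is a triangulation of the 3-sphere S^3.)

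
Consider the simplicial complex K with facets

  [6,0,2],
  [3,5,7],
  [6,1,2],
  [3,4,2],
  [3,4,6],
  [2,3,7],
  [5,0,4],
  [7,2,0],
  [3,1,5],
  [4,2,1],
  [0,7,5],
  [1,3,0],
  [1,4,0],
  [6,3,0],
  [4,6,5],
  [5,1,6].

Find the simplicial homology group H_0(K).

We work with the vertex ordering 0 < 1 < 2 < 3 < 4 < 5 < 6 < 7. The simplices of K, each written with vertices in increasing order, are:

  0-simplices (8): [0], [1], [2], [3], [4], [5], [6], [7]
  1-simplices (24): (24 of them)
  2-simplices (16): [0,1,3], [0,1,4], [0,2,6], [0,2,7], [0,3,6], [0,4,5], [0,5,7], [1,2,4], [1,2,6], [1,3,5], [1,5,6], [2,3,4], [2,3,7], [3,4,6], [3,5,7], [4,5,6]

so the chain groups are C_0 ≅ Z^8, C_1 ≅ Z^24, C_2 ≅ Z^16.

The boundary map ∂_1: C_1 → C_0 maps an edge to its endpoints' difference, ∂[p,q] = q − p. For instance
  ∂[1,5] = [5] − [1].
The 8×24 boundary matrix has rank 7 and Smith normal form diag(1,1,1,1,1,1,1).

Boundary ∂_2: C_2 → C_1 sends each 2-simplex [p,q,r] to [q,r] − [p,r] + [p,q]. For instance
  ∂[0,3,6] = [3,6] − [0,6] + [0,3],
  ∂[3,4,6] = [4,6] − [3,6] + [3,4].
The 24×16 boundary matrix has rank 15 and Smith normal form diag(1,1,1,1,1,1,1,1,1,1,1,1,1,1,1).

From H_k ≅ ker(∂_k) / im(∂_{k+1}) we obtain:

  H_0: rank C_0 − rank ∂_1 = 8 − 7 = 1, and the invariant factors of ∂_1 are all 1, so H_0 ≅ Z.

(K is a triangulation of the torus T^2.)

H_0 ≅ Z.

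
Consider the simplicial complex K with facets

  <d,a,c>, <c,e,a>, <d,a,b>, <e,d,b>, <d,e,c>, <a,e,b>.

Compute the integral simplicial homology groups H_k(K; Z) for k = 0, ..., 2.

H_0 = Z,  H_1 = 0,  H_2 = Z.

Fix the vertex order a < b < c < d < e and write every simplex with vertices in increasing order. Then dim K = 2 and the simplices of K are:

  0-simplices (5): a, b, c, d, e
  1-simplices (9): ab, ac, ad, ae, bd, be, cd, ce, de
  2-simplices (6): abd, abe, acd, ace, bde, cde

giving chain groups C_0 ≅ Z^5, C_1 ≅ Z^9, C_2 ≅ Z^6.

The boundary map ∂_1: C_1 → C_0 is given by ∂[p,q] = [q] − [p]. For instance
  ∂de = e − d.
The 5×9 boundary matrix has rank 4 and Smith normal form diag(1,1,1,1).

∂_2: C_2 → C_1 sends each 2-simplex [p,q,r] to [q,r] − [p,r] + [p,q]. For instance
  ∂abd = bd − ad + ab,
  ∂ace = ce − ae + ac.
As a 9×6 matrix over Z this has rank 5, with invariant factors (1,1,1,1,1).

Computing H_k = (kernel of ∂_k) / (image of ∂_{k+1}):

  H_0: rank C_0 − rank ∂_1 = 5 − 4 = 1, and the invariant factors of ∂_1 are all 1, so H_0 ≅ Z.
  H_1: rank ker ∂_1 − rank ∂_2 = (9 − 4) − 5 = 0, and the invariant factors of ∂_2 are all 1, so H_1 ≅ 0.
  H_2: rank ker ∂_2 − rank ∂_3 = (6 − 5) − 0 = 1, and there is no ∂_3, so H_2 ≅ Z.

As a check, the Euler characteristic is 5 − 9 + 6 = 2, which agrees with 1 − 0 + 1 = 2.
(K is a triangulation of the 2-sphere S^2.)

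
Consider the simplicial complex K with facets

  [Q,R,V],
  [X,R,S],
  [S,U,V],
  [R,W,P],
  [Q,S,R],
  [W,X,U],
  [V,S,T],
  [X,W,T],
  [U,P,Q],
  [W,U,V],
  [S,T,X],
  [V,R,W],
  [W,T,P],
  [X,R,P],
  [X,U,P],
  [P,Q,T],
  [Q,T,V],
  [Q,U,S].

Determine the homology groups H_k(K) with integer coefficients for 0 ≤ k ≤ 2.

We work with the vertex ordering P < Q < R < S < T < U < V < W < X. The simplices of K, each written with vertices in increasing order, are:

  0-simplices (9): P, Q, R, S, T, U, V, W, X
  1-simplices (27): PQ, PR, PT, PU, PW, PX, QR, QS, QT, QU, QV, RS, RV, RW, RX, ST, SU, SV, SX, TV, TW, TX, UV, UW, UX, VW, WX
  2-simplices (18): PQT, PQU, PRW, PRX, PTW, PUX, QRS, QRV, QSU, QTV, RSX, RVW, STV, STX, SUV, TWX, UVW, UWX

Hence C_0 ≅ Z^9, C_1 ≅ Z^27, C_2 ≅ Z^18.

The boundary map ∂_1: C_1 → C_0 sends each edge [p,q] (with p < q) to q − p. For instance
  ∂UV = V − U.
The resulting 9×27 matrix has rank 8, and its Smith normal form has invariant factors (1,1,1,1,1,1,1,1).

∂_2: C_2 → C_1 maps a triangle to the signed sum of its edges. For instance
  ∂PTW = TW − PW + PT,
  ∂RSX = SX − RX + RS.
The resulting 27×18 matrix has rank 18, and its Smith normal form has invariant factors (1,1,1,1,1,1,1,1,1,1,1,1,1,1,1,1,1,2).

From H_k ≅ ker(∂_k) / im(∂_{k+1}) we obtain:

  H_0: rank C_0 − rank ∂_1 = 9 − 8 = 1, and the invariant factors of ∂_1 are all 1, so H_0 = Z.
  H_1: rank ker ∂_1 − rank ∂_2 = (27 − 8) − 18 = 1, and ∂_2 has invariant factor 2 > 1, so H_1 = Z ⊕ Z_2.
  H_2: rank ker ∂_2 − rank ∂_3 = (18 − 18) − 0 = 0, and there is no ∂_3, so H_2 = 0.

H_0 = Z,  H_1 = Z ⊕ Z_2,  H_2 = 0.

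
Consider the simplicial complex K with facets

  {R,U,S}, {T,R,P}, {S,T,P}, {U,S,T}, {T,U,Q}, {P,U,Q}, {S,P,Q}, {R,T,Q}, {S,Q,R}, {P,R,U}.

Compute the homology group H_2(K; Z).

K has 6 vertices, 15 edges, 10 triangles.
rank ∂_2 = 10, rank ∂_3 = 0 ⇒ b_2 = 10 − 10 − 0 = 0. So H_2 ≅ 0.

H_2 = 0.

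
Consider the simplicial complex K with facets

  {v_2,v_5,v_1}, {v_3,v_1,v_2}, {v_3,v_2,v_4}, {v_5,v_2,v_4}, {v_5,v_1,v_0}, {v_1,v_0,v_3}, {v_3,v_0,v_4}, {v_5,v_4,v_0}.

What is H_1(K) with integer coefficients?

H_1 = 0.

Take the total order v_0 < v_1 < v_2 < v_3 < v_4 < v_5 on the vertex set. Then K (dimension 2) consists of the simplices:

  0-simplices (6): [v_0], [v_1], [v_2], [v_3], [v_4], [v_5]
  1-simplices (12): [v_0,v_1], [v_0,v_3], [v_0,v_4], [v_0,v_5], [v_1,v_2], [v_1,v_3], [v_1,v_5], [v_2,v_3], [v_2,v_4], [v_2,v_5], [v_3,v_4], [v_4,v_5]
  2-simplices (8): [v_0,v_1,v_3], [v_0,v_1,v_5], [v_0,v_3,v_4], [v_0,v_4,v_5], [v_1,v_2,v_3], [v_1,v_2,v_5], [v_2,v_3,v_4], [v_2,v_4,v_5]

so the chain groups are C_0 ≅ Z^6, C_1 ≅ Z^12, C_2 ≅ Z^8.

Boundary ∂_1: C_1 → C_0 maps an edge to its endpoints' difference, ∂[p,q] = q − p. For instance
  ∂[v_2,v_4] = [v_4] − [v_2].
The 6×12 boundary matrix has rank 5 and Smith normal form diag(1,1,1,1,1).

The boundary map ∂_2: C_2 → C_1 maps a triangle to the signed sum of its edges. For instance
  ∂[v_1,v_2,v_5] = [v_2,v_5] − [v_1,v_5] + [v_1,v_2],
  ∂[v_1,v_2,v_3] = [v_2,v_3] − [v_1,v_3] + [v_1,v_2].
This gives a 12×8 integer matrix of rank 7; reducing to Smith normal form yields diagonal entries (1,1,1,1,1,1,1).

Computing H_k = (kernel of ∂_k) / (image of ∂_{k+1}):

  H_1: rank ker ∂_1 − rank ∂_2 = (12 − 5) − 7 = 0, and the invariant factors of ∂_2 are all 1, so H_1 = 0.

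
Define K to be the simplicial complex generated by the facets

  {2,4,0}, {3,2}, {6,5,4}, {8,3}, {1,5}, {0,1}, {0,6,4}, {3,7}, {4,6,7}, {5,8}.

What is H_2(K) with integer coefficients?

K has 9 vertices, 15 edges, 4 triangles.
rank ∂_2 = 4, rank ∂_3 = 0 ⇒ b_2 = 4 − 4 − 0 = 0. So H_2 = 0.

H_2 ≅ 0.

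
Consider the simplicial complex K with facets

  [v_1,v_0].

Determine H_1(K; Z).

H_1 = 0.

Order the vertices as v_0 < v_1. Listing each simplex with vertices in this order, K has dimension 1 with simplices:

  0-simplices (2): [v_0], [v_1]
  1-simplices (1): [v_0,v_1]

Hence C_0 ≅ Z^2, C_1 ≅ Z^1.

∂_1: C_1 → C_0 maps an edge to its endpoints' difference, ∂[p,q] = q − p. For instance
  ∂[v_0,v_1] = [v_1] − [v_0].
The 2×1 boundary matrix has rank 1 and Smith normal form diag(1).

Reading off H_k = ker ∂_k / im ∂_{k+1}:

  H_1: rank ker ∂_1 − rank ∂_2 = (1 − 1) − 0 = 0, and there is no ∂_2, so H_1 ≅ 0.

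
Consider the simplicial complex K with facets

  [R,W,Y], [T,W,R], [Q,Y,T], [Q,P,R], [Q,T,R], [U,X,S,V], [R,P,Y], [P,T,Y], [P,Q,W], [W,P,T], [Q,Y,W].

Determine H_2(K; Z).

H_2 ≅ 0.

Fix the vertex order P < Q < R < S < T < U < V < W < X < Y and write every simplex with vertices in increasing order. Then dim K = 3 and the simplices of K are:

  0-simplices (10): P, Q, R, S, T, U, V, W, X, Y
  1-simplices (21): PQ, PR, PT, PW, PY, QR, QT, QW, QY, RT, RW, RY, SU, SV, SX, TW, TY, UV, UX, VX, WY
  2-simplices (14): PQR, PQW, PRY, PTW, PTY, QRT, QTY, QWY, RTW, RWY, SUV, SUX, SVX, UVX
  3-simplices (1): SUVX

so the chain groups are C_0 ≅ Z^10, C_1 ≅ Z^21, C_2 ≅ Z^14, C_3 ≅ Z^1.

The boundary map ∂_1: C_1 → C_0 maps an edge to its endpoints' difference, ∂[p,q] = q − p.
As a 10×21 matrix over Z this has rank 8, with invariant factors (1,1,1,1,1,1,1,1).

Boundary ∂_2: C_2 → C_1 acts by ∂[p,q,r] = [q,r] − [p,r] + [p,q]. For instance
  ∂PQW = QW − PW + PQ,
  ∂SVX = VX − SX + SV.
The 21×14 boundary matrix has rank 13 and Smith normal form diag(1,1,1,1,1,1,1,1,1,1,1,1,2).

∂_3: C_3 → C_2 sends each 3-simplex σ to the alternating sum Σ_i (−1)^i (σ with its i-th vertex removed). For instance
  ∂SUVX = UVX − SVX + SUX − SUV.
This gives a 14×1 integer matrix of rank 1; reducing to Smith normal form yields diagonal entries (1).

From H_k ≅ ker(∂_k) / im(∂_{k+1}) we obtain:

  H_2: rank ker ∂_2 − rank ∂_3 = (14 − 13) − 1 = 0, and the invariant factors of ∂_3 are all 1, so H_2 ≅ 0.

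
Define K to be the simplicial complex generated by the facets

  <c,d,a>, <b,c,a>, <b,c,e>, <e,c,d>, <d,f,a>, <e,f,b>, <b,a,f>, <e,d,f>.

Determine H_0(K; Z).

We work with the vertex ordering a < b < c < d < e < f. The simplices of K, each written with vertices in increasing order, are:

  0-simplices (6): a, b, c, d, e, f
  1-simplices (12): ab, ac, ad, af, bc, be, bf, cd, ce, de, df, ef
  2-simplices (8): abc, abf, acd, adf, bce, bef, cde, def

Hence C_0 ≅ Z^6, C_1 ≅ Z^12, C_2 ≅ Z^8.

The boundary map ∂_1: C_1 → C_0 maps an edge to its endpoints' difference, ∂[p,q] = q − p. For instance
  ∂de = e − d.
The resulting 6×12 matrix has rank 5, and its Smith normal form has invariant factors (1,1,1,1,1).

The boundary map ∂_2: C_2 → C_1 acts by ∂[p,q,r] = [q,r] − [p,r] + [p,q]. For instance
  ∂abc = bc − ac + ab,
  ∂def = ef − df + de.
The resulting 12×8 matrix has rank 7, and its Smith normal form has invariant factors (1,1,1,1,1,1,1).

From H_k ≅ ker(∂_k) / im(∂_{k+1}) we obtain:

  H_0: rank C_0 − rank ∂_1 = 6 − 5 = 1, and the invariant factors of ∂_1 are all 1, so H_0 ≅ Z.

(K is a triangulation of the 2-sphere S^2.)

H_0 ≅ Z.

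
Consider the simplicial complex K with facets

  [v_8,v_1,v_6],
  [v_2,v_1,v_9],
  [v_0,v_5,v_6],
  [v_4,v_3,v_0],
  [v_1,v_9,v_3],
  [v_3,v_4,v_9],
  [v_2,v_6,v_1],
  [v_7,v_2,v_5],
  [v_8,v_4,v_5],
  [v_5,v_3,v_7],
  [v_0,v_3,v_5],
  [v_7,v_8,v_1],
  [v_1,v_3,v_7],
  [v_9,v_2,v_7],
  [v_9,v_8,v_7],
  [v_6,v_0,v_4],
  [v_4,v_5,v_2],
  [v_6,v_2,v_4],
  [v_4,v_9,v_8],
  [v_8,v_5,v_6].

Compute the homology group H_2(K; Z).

Order the vertices as v_0 < v_1 < v_2 < v_3 < v_4 < v_5 < v_6 < v_7 < v_8 < v_9. Listing each simplex with vertices in this order, K has dimension 2 with simplices:

  0-simplices (10): [v_0], [v_1], [v_2], [v_3], [v_4], [v_5], [v_6], [v_7], [v_8], [v_9]
  1-simplices (30): (30 of them)
  2-simplices (20): (20 of them)

so the chain groups are C_0 ≅ Z^10, C_1 ≅ Z^30, C_2 ≅ Z^20.

The boundary map ∂_1: C_1 → C_0 maps an edge to its endpoints' difference, ∂[p,q] = q − p.
This gives a 10×30 integer matrix of rank 9; reducing to Smith normal form yields diagonal entries (1,1,1,1,1,1,1,1,1).

∂_2: C_2 → C_1 maps a triangle to the signed sum of its edges. For instance
  ∂[v_2,v_4,v_6] = [v_4,v_6] − [v_2,v_6] + [v_2,v_4],
  ∂[v_2,v_7,v_9] = [v_7,v_9] − [v_2,v_9] + [v_2,v_7].
This gives a 30×20 integer matrix of rank 20; reducing to Smith normal form yields diagonal entries (1,1,1,1,1,1,1,1,1,1,1,1,1,1,1,1,1,1,1,2).

From H_k ≅ ker(∂_k) / im(∂_{k+1}) we obtain:

  H_2: rank ker ∂_2 − rank ∂_3 = (20 − 20) − 0 = 0, and there is no ∂_3, so H_2 = 0.

H_2 ≅ 0.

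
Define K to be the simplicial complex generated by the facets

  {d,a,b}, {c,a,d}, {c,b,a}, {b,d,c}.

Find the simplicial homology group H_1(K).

Order the vertices as a < b < c < d. Listing each simplex with vertices in this order, K has dimension 2 with simplices:

  0-simplices (4): a, b, c, d
  1-simplices (6): ab, ac, ad, bc, bd, cd
  2-simplices (4): abc, abd, acd, bcd

Hence C_0 ≅ Z^4, C_1 ≅ Z^6, C_2 ≅ Z^4.

Boundary ∂_1: C_1 → C_0 maps an edge to its endpoints' difference, ∂[p,q] = q − p. For instance
  ∂ab = b − a.
As a 4×6 matrix over Z this has rank 3, with invariant factors (1,1,1).

The boundary map ∂_2: C_2 → C_1 sends each 2-simplex [p,q,r] to [q,r] − [p,r] + [p,q]. For instance
  ∂abc = bc − ac + ab,
  ∂abd = bd − ad + ab.
As a 6×4 matrix over Z this has rank 3, with invariant factors (1,1,1).

Reading off H_k = ker ∂_k / im ∂_{k+1}:

  H_1: rank ker ∂_1 − rank ∂_2 = (6 − 3) − 3 = 0, and the invariant factors of ∂_2 are all 1, so H_1 = 0.

(K is a triangulation of the 2-sphere S^2.)

H_1 = 0.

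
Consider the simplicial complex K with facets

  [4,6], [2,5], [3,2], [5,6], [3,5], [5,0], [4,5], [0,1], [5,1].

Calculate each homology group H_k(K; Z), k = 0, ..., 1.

H_0 = Z,  H_1 = Z^3.

We work with the vertex ordering 0 < 1 < 2 < 3 < 4 < 5 < 6. The simplices of K, each written with vertices in increasing order, are:

  0-simplices (7): [0], [1], [2], [3], [4], [5], [6]
  1-simplices (9): [0,1], [0,5], [1,5], [2,3], [2,5], [3,5], [4,5], [4,6], [5,6]

Hence C_0 ≅ Z^7, C_1 ≅ Z^9.

∂_1: C_1 → C_0 sends each edge [p,q] (with p < q) to q − p.
The resulting 7×9 matrix has rank 6, and its Smith normal form has invariant factors (1,1,1,1,1,1).

Reading off H_k = ker ∂_k / im ∂_{k+1}:

  H_0: rank C_0 − rank ∂_1 = 7 − 6 = 1, and the invariant factors of ∂_1 are all 1, so H_0 = Z.
  H_1: rank ker ∂_1 − rank ∂_2 = (9 − 6) − 0 = 3, and there is no ∂_2, so H_1 = Z^3.

As a check, the Euler characteristic is 7 − 9 = -2, which agrees with 1 − 3 = -2.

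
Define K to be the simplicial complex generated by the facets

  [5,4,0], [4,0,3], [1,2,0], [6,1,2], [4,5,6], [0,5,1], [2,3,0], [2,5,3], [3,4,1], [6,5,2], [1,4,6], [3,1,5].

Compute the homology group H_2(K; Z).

Take the total order 0 < 1 < 2 < 3 < 4 < 5 < 6 on the vertex set. Then K (dimension 2) consists of the simplices:

  0-simplices (7): [0], [1], [2], [3], [4], [5], [6]
  1-simplices (18): [0,1], [0,2], [0,3], [0,4], [0,5], [1,2], [1,3], [1,4], [1,5], [1,6], [2,3], [2,5], [2,6], [3,4], [3,5], [4,5], [4,6], [5,6]
  2-simplices (12): [0,1,2], [0,1,5], [0,2,3], [0,3,4], [0,4,5], [1,2,6], [1,3,4], [1,3,5], [1,4,6], [2,3,5], [2,5,6], [4,5,6]

giving chain groups C_0 ≅ Z^7, C_1 ≅ Z^18, C_2 ≅ Z^12.

The boundary map ∂_1: C_1 → C_0 is given by ∂[p,q] = [q] − [p]. For instance
  ∂[1,3] = [3] − [1].
As a 7×18 matrix over Z this has rank 6, with invariant factors (1,1,1,1,1,1).

∂_2: C_2 → C_1 maps a triangle to the signed sum of its edges. For instance
  ∂[0,3,4] = [3,4] − [0,4] + [0,3],
  ∂[1,3,5] = [3,5] − [1,5] + [1,3].
As a 18×12 matrix over Z this has rank 12, with invariant factors (1,1,1,1,1,1,1,1,1,1,1,2).

Computing H_k = (kernel of ∂_k) / (image of ∂_{k+1}):

  H_2: rank ker ∂_2 − rank ∂_3 = (12 − 12) − 0 = 0, and there is no ∂_3, so H_2 = 0.

H_2 ≅ 0.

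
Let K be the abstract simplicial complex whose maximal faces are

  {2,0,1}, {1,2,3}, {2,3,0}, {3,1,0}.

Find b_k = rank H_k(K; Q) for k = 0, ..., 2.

We work with the vertex ordering 0 < 1 < 2 < 3. The simplices of K, each written with vertices in increasing order, are:

  0-simplices (4): [0], [1], [2], [3]
  1-simplices (6): [0,1], [0,2], [0,3], [1,2], [1,3], [2,3]
  2-simplices (4): [0,1,2], [0,1,3], [0,2,3], [1,2,3]

so the chain groups are C_0 ≅ Z^4, C_1 ≅ Z^6, C_2 ≅ Z^4.

∂_1: C_1 → C_0 sends each edge [p,q] (with p < q) to q − p. For instance
  ∂[2,3] = [3] − [2].
This gives a 4×6 integer matrix of rank 3; reducing to Smith normal form yields diagonal entries (1,1,1).

Boundary ∂_2: C_2 → C_1 maps a triangle to the signed sum of its edges. For instance
  ∂[0,1,3] = [1,3] − [0,3] + [0,1],
  ∂[0,1,2] = [1,2] − [0,2] + [0,1].
The resulting 6×4 matrix has rank 3, and its Smith normal form has invariant factors (1,1,1).

Reading off H_k = ker ∂_k / im ∂_{k+1}:

  H_0: rank C_0 − rank ∂_1 = 4 − 3 = 1, and the invariant factors of ∂_1 are all 1, so H_0 ≅ Z.
  H_1: rank ker ∂_1 − rank ∂_2 = (6 − 3) − 3 = 0, and the invariant factors of ∂_2 are all 1, so H_1 ≅ 0.
  H_2: rank ker ∂_2 − rank ∂_3 = (4 − 3) − 0 = 1, and there is no ∂_3, so H_2 ≅ Z.

Hence the Betti numbers are b_0 = 1, b_1 = 0, b_2 = 1.

b_0 = 1, b_1 = 0, b_2 = 1.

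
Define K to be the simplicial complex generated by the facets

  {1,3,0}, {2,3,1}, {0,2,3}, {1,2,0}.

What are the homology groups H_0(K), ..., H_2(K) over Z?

H_0 ≅ Z,  H_1 = 0,  H_2 ≅ Z.

We work with the vertex ordering 0 < 1 < 2 < 3. The simplices of K, each written with vertices in increasing order, are:

  0-simplices (4): [0], [1], [2], [3]
  1-simplices (6): [0,1], [0,2], [0,3], [1,2], [1,3], [2,3]
  2-simplices (4): [0,1,2], [0,1,3], [0,2,3], [1,2,3]

giving chain groups C_0 ≅ Z^4, C_1 ≅ Z^6, C_2 ≅ Z^4.

Boundary ∂_1: C_1 → C_0 is given by ∂[p,q] = [q] − [p]. For instance
  ∂[0,3] = [3] − [0].
As a 4×6 matrix over Z this has rank 3, with invariant factors (1,1,1).

∂_2: C_2 → C_1 acts by ∂[p,q,r] = [q,r] − [p,r] + [p,q]. For instance
  ∂[0,2,3] = [2,3] − [0,3] + [0,2],
  ∂[1,2,3] = [2,3] − [1,3] + [1,2].
The 6×4 boundary matrix has rank 3 and Smith normal form diag(1,1,1).

Computing H_k = (kernel of ∂_k) / (image of ∂_{k+1}):

  H_0: rank C_0 − rank ∂_1 = 4 − 3 = 1, and the invariant factors of ∂_1 are all 1, so H_0 = Z.
  H_1: rank ker ∂_1 − rank ∂_2 = (6 − 3) − 3 = 0, and the invariant factors of ∂_2 are all 1, so H_1 = 0.
  H_2: rank ker ∂_2 − rank ∂_3 = (4 − 3) − 0 = 1, and there is no ∂_3, so H_2 = Z.

(K is a triangulation of the 2-sphere S^2.)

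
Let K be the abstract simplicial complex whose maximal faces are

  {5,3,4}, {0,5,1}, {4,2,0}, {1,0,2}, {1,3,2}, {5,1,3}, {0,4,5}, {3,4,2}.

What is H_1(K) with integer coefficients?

Order the vertices as 0 < 1 < 2 < 3 < 4 < 5. Listing each simplex with vertices in this order, K has dimension 2 with simplices:

  0-simplices (6): [0], [1], [2], [3], [4], [5]
  1-simplices (12): [0,1], [0,2], [0,4], [0,5], [1,2], [1,3], [1,5], [2,3], [2,4], [3,4], [3,5], [4,5]
  2-simplices (8): [0,1,2], [0,1,5], [0,2,4], [0,4,5], [1,2,3], [1,3,5], [2,3,4], [3,4,5]

giving chain groups C_0 ≅ Z^6, C_1 ≅ Z^12, C_2 ≅ Z^8.

∂_1: C_1 → C_0 maps an edge to its endpoints' difference, ∂[p,q] = q − p. For instance
  ∂[0,1] = [1] − [0].
The 6×12 boundary matrix has rank 5 and Smith normal form diag(1,1,1,1,1).

The boundary map ∂_2: C_2 → C_1 acts by ∂[p,q,r] = [q,r] − [p,r] + [p,q]. For instance
  ∂[1,3,5] = [3,5] − [1,5] + [1,3],
  ∂[1,2,3] = [2,3] − [1,3] + [1,2].
The 12×8 boundary matrix has rank 7 and Smith normal form diag(1,1,1,1,1,1,1).

From H_k ≅ ker(∂_k) / im(∂_{k+1}) we obtain:

  H_1: rank ker ∂_1 − rank ∂_2 = (12 − 5) − 7 = 0, and the invariant factors of ∂_2 are all 1, so H_1 = 0.

H_1 = 0.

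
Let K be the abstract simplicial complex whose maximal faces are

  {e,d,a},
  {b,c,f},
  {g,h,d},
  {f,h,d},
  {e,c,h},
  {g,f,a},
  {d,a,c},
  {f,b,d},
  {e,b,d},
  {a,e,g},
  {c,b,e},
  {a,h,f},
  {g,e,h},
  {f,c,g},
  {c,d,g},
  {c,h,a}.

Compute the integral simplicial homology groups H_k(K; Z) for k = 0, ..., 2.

We work with the vertex ordering a < b < c < d < e < f < g < h. The simplices of K, each written with vertices in increasing order, are:

  0-simplices (8): a, b, c, d, e, f, g, h
  1-simplices (24): ac, ad, ae, af, ag, ah, bc, bd, be, bf, cd, ce, cf, cg, ch, de, df, dg, dh, eg, eh, fg, fh, gh
  2-simplices (16): acd, ach, ade, aeg, afg, afh, bce, bcf, bde, bdf, cdg, ceh, cfg, dfh, dgh, egh

Hence C_0 ≅ Z^8, C_1 ≅ Z^24, C_2 ≅ Z^16.

The boundary map ∂_1: C_1 → C_0 sends each edge [p,q] (with p < q) to q − p.
As a 8×24 matrix over Z this has rank 7, with invariant factors (1,1,1,1,1,1,1).

Boundary ∂_2: C_2 → C_1 acts by ∂[p,q,r] = [q,r] − [p,r] + [p,q]. For instance
  ∂aeg = eg − ag + ae,
  ∂ade = de − ae + ad.
This gives a 24×16 integer matrix of rank 15; reducing to Smith normal form yields diagonal entries (1,1,1,1,1,1,1,1,1,1,1,1,1,1,1).

From H_k ≅ ker(∂_k) / im(∂_{k+1}) we obtain:

  H_0: rank C_0 − rank ∂_1 = 8 − 7 = 1, and the invariant factors of ∂_1 are all 1, so H_0 = Z.
  H_1: rank ker ∂_1 − rank ∂_2 = (24 − 7) − 15 = 2, and the invariant factors of ∂_2 are all 1, so H_1 = Z^2.
  H_2: rank ker ∂_2 − rank ∂_3 = (16 − 15) − 0 = 1, and there is no ∂_3, so H_2 = Z.

As a check, the Euler characteristic is 8 − 24 + 16 = 0, which agrees with 1 − 2 + 1 = 0.

H_0 = Z,  H_1 = Z^2,  H_2 = Z.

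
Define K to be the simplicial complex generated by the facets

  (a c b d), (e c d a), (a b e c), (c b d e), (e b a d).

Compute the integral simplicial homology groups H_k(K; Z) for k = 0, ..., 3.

Order the vertices as a < b < c < d < e. Listing each simplex with vertices in this order, K has dimension 3 with simplices:

  0-simplices (5): a, b, c, d, e
  1-simplices (10): ab, ac, ad, ae, bc, bd, be, cd, ce, de
  2-simplices (10): abc, abd, abe, acd, ace, ade, bcd, bce, bde, cde
  3-simplices (5): abcd, abce, abde, acde, bcde

Hence C_0 ≅ Z^5, C_1 ≅ Z^10, C_2 ≅ Z^10, C_3 ≅ Z^5.

Boundary ∂_1: C_1 → C_0 sends each edge [p,q] (with p < q) to q − p.
The resulting 5×10 matrix has rank 4, and its Smith normal form has invariant factors (1,1,1,1).

The boundary map ∂_2: C_2 → C_1 maps a triangle to the signed sum of its edges. For instance
  ∂bce = ce − be + bc,
  ∂bcd = cd − bd + bc.
As a 10×10 matrix over Z this has rank 6, with invariant factors (1,1,1,1,1,1).

Boundary ∂_3: C_3 → C_2 sends each 3-simplex σ to the alternating sum Σ_i (−1)^i (σ with its i-th vertex removed). For instance
  ∂acde = cde − ade + ace − acd,
  ∂abde = bde − ade + abe − abd.
The resulting 10×5 matrix has rank 4, and its Smith normal form has invariant factors (1,1,1,1).

Computing H_k = (kernel of ∂_k) / (image of ∂_{k+1}):

  H_0: rank C_0 − rank ∂_1 = 5 − 4 = 1, and the invariant factors of ∂_1 are all 1, so H_0 ≅ Z.
  H_1: rank ker ∂_1 − rank ∂_2 = (10 − 4) − 6 = 0, and the invariant factors of ∂_2 are all 1, so H_1 ≅ 0.
  H_2: rank ker ∂_2 − rank ∂_3 = (10 − 6) − 4 = 0, and the invariant factors of ∂_3 are all 1, so H_2 ≅ 0.
  H_3: rank ker ∂_3 − rank ∂_4 = (5 − 4) − 0 = 1, and there is no ∂_4, so H_3 ≅ Z.

H_0 = Z,  H_1 = 0,  H_2 = 0,  H_3 = Z.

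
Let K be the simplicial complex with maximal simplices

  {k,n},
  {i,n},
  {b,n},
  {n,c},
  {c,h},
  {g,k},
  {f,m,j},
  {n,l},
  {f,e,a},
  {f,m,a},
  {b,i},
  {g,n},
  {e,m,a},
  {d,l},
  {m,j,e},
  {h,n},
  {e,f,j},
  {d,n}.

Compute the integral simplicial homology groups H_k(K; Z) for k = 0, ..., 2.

Take the total order a < b < c < d < e < f < g < h < i < j < k < l < m < n on the vertex set. Then K (dimension 2) consists of the simplices:

  0-simplices (14): a, b, c, d, e, f, g, h, i, j, k, l, m, n
  1-simplices (21): ae, af, am, bi, bn, ch, cn, dl, dn, ef, ej, em, fj, fm, gk, gn, hn, in, jm, kn, ln
  2-simplices (6): aef, aem, afm, efj, ejm, fjm

so the chain groups are C_0 ≅ Z^14, C_1 ≅ Z^21, C_2 ≅ Z^6.

∂_1: C_1 → C_0 sends each edge [p,q] (with p < q) to q − p. For instance
  ∂in = n − i.
The 14×21 boundary matrix has rank 12 and Smith normal form diag(1,1,1,1,1,1,1,1,1,1,1,1).

∂_2: C_2 → C_1 sends each 2-simplex [p,q,r] to [q,r] − [p,r] + [p,q]. For instance
  ∂afm = fm − am + af,
  ∂aem = em − am + ae.
The 21×6 boundary matrix has rank 5 and Smith normal form diag(1,1,1,1,1).

From H_k ≅ ker(∂_k) / im(∂_{k+1}) we obtain:

  H_0: rank C_0 − rank ∂_1 = 14 − 12 = 2, and the invariant factors of ∂_1 are all 1, so H_0 ≅ Z^2.
  H_1: rank ker ∂_1 − rank ∂_2 = (21 − 12) − 5 = 4, and the invariant factors of ∂_2 are all 1, so H_1 ≅ Z^4.
  H_2: rank ker ∂_2 − rank ∂_3 = (6 − 5) − 0 = 1, and there is no ∂_3, so H_2 ≅ Z.

H_0 ≅ Z^2,  H_1 ≅ Z^4,  H_2 ≅ Z.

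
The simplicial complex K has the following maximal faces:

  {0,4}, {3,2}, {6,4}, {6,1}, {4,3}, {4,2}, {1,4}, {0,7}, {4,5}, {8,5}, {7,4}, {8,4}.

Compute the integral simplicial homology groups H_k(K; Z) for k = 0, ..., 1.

H_0 = Z,  H_1 = Z^4.

Take the total order 0 < 1 < 2 < 3 < 4 < 5 < 6 < 7 < 8 on the vertex set. Then K (dimension 1) consists of the simplices:

  0-simplices (9): [0], [1], [2], [3], [4], [5], [6], [7], [8]
  1-simplices (12): [0,4], [0,7], [1,4], [1,6], [2,3], [2,4], [3,4], [4,5], [4,6], [4,7], [4,8], [5,8]

Hence C_0 ≅ Z^9, C_1 ≅ Z^12.

The boundary map ∂_1: C_1 → C_0 maps an edge to its endpoints' difference, ∂[p,q] = q − p.
The 9×12 boundary matrix has rank 8 and Smith normal form diag(1,1,1,1,1,1,1,1).

Computing H_k = (kernel of ∂_k) / (image of ∂_{k+1}):

  H_0: rank C_0 − rank ∂_1 = 9 − 8 = 1, and the invariant factors of ∂_1 are all 1, so H_0 = Z.
  H_1: rank ker ∂_1 − rank ∂_2 = (12 − 8) − 0 = 4, and there is no ∂_2, so H_1 = Z^4.

As a check, the Euler characteristic is 9 − 12 = -3, which agrees with 1 − 4 = -3.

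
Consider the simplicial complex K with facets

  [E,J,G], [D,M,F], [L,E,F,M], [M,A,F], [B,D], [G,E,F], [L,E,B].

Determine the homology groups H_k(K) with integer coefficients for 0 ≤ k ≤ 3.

H_0 = Z,  H_1 = Z,  H_2 = 0,  H_3 = 0.

We work with the vertex ordering A < B < D < E < F < G < J < L < M. The simplices of K, each written with vertices in increasing order, are:

  0-simplices (9): A, B, D, E, F, G, J, L, M
  1-simplices (17): AF, AM, BD, BE, BL, DF, DM, EF, EG, EJ, EL, EM, FG, FL, FM, GJ, LM
  2-simplices (9): AFM, BEL, DFM, EFG, EFL, EFM, EGJ, ELM, FLM
  3-simplices (1): EFLM

so the chain groups are C_0 ≅ Z^9, C_1 ≅ Z^17, C_2 ≅ Z^9, C_3 ≅ Z^1.

∂_1: C_1 → C_0 is given by ∂[p,q] = [q] − [p].
As a 9×17 matrix over Z this has rank 8, with invariant factors (1,1,1,1,1,1,1,1).

The boundary map ∂_2: C_2 → C_1 maps a triangle to the signed sum of its edges. For instance
  ∂BEL = EL − BL + BE,
  ∂EFL = FL − EL + EF.
As a 17×9 matrix over Z this has rank 8, with invariant factors (1,1,1,1,1,1,1,1).

Boundary ∂_3: C_3 → C_2 sends each 3-simplex σ to the alternating sum Σ_i (−1)^i (σ with its i-th vertex removed). For instance
  ∂EFLM = FLM − ELM + EFM − EFL.
As a 9×1 matrix over Z this has rank 1, with invariant factors (1).

Now H_k = ker ∂_k / im ∂_{k+1}, so:

  H_0: rank C_0 − rank ∂_1 = 9 − 8 = 1, and the invariant factors of ∂_1 are all 1, so H_0 ≅ Z.
  H_1: rank ker ∂_1 − rank ∂_2 = (17 − 8) − 8 = 1, and the invariant factors of ∂_2 are all 1, so H_1 ≅ Z.
  H_2: rank ker ∂_2 − rank ∂_3 = (9 − 8) − 1 = 0, and the invariant factors of ∂_3 are all 1, so H_2 ≅ 0.
  H_3: rank ker ∂_3 − rank ∂_4 = (1 − 1) − 0 = 0, and there is no ∂_4, so H_3 ≅ 0.

As a check, the Euler characteristic is 9 − 17 + 9 − 1 = 0, which agrees with 1 − 1 + 0 − 0 = 0.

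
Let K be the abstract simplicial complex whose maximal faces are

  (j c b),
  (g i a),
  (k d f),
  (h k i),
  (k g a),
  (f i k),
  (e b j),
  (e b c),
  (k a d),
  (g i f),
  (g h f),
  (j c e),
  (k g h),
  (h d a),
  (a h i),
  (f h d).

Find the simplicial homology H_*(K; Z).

H_0 = Z^2,  H_1 = Z/2,  H_2 = Z.

K has 11 vertices, 24 edges, 16 triangles.
rank ∂_0 = 0, rank ∂_1 = 9 ⇒ b_0 = 11 − 0 − 9 = 2; all invariant factors of ∂_1 are 1 so no torsion. So H_0 ≅ Z^2.
rank ∂_1 = 9, rank ∂_2 = 15 ⇒ b_1 = 24 − 9 − 15 = 0; ∂_2 has invariant factor(s) [2] giving torsion. So H_1 ≅ Z/2.
rank ∂_2 = 15, rank ∂_3 = 0 ⇒ b_2 = 16 − 15 − 0 = 1. So H_2 ≅ Z.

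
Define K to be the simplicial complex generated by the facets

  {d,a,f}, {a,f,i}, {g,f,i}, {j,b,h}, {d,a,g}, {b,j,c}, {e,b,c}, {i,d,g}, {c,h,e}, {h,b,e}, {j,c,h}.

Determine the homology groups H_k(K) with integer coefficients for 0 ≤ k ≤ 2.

K has 10 vertices, 19 edges, 11 triangles.
rank ∂_0 = 0, rank ∂_1 = 8 ⇒ b_0 = 10 − 0 − 8 = 2; all invariant factors of ∂_1 are 1 so no torsion. So H_0 = Z^2.
rank ∂_1 = 8, rank ∂_2 = 10 ⇒ b_1 = 19 − 8 − 10 = 1; all invariant factors of ∂_2 are 1 so no torsion. So H_1 = Z.
rank ∂_2 = 10, rank ∂_3 = 0 ⇒ b_2 = 11 − 10 − 0 = 1. So H_2 = Z.

H_0 = Z^2,  H_1 = Z,  H_2 = Z.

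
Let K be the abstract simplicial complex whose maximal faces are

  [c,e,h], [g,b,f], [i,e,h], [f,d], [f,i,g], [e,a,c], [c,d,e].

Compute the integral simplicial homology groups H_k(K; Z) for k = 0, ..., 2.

H_0 ≅ Z,  H_1 ≅ Z,  H_2 = 0.

Take the total order a < b < c < d < e < f < g < h < i on the vertex set. Then K (dimension 2) consists of the simplices:

  0-simplices (9): a, b, c, d, e, f, g, h, i
  1-simplices (15): ac, ae, bf, bg, cd, ce, ch, de, df, eh, ei, fg, fi, gi, hi
  2-simplices (6): ace, bfg, cde, ceh, ehi, fgi

so the chain groups are C_0 ≅ Z^9, C_1 ≅ Z^15, C_2 ≅ Z^6.

Boundary ∂_1: C_1 → C_0 is given by ∂[p,q] = [q] − [p]. For instance
  ∂fi = i − f.
The 9×15 boundary matrix has rank 8 and Smith normal form diag(1,1,1,1,1,1,1,1).

Boundary ∂_2: C_2 → C_1 maps a triangle to the signed sum of its edges. For instance
  ∂ceh = eh − ch + ce,
  ∂ace = ce − ae + ac.
This gives a 15×6 integer matrix of rank 6; reducing to Smith normal form yields diagonal entries (1,1,1,1,1,1).

Computing H_k = (kernel of ∂_k) / (image of ∂_{k+1}):

  H_0: rank C_0 − rank ∂_1 = 9 − 8 = 1, and the invariant factors of ∂_1 are all 1, so H_0 = Z.
  H_1: rank ker ∂_1 − rank ∂_2 = (15 − 8) − 6 = 1, and the invariant factors of ∂_2 are all 1, so H_1 = Z.
  H_2: rank ker ∂_2 − rank ∂_3 = (6 − 6) − 0 = 0, and there is no ∂_3, so H_2 = 0.

As a check, the Euler characteristic is 9 − 15 + 6 = 0, which agrees with 1 − 1 + 0 = 0.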